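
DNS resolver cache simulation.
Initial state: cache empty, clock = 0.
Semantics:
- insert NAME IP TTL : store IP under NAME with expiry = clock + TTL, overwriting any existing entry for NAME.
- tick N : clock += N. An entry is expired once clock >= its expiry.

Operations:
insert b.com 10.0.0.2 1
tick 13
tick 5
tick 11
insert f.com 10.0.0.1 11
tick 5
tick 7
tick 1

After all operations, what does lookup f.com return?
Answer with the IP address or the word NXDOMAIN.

Answer: NXDOMAIN

Derivation:
Op 1: insert b.com -> 10.0.0.2 (expiry=0+1=1). clock=0
Op 2: tick 13 -> clock=13. purged={b.com}
Op 3: tick 5 -> clock=18.
Op 4: tick 11 -> clock=29.
Op 5: insert f.com -> 10.0.0.1 (expiry=29+11=40). clock=29
Op 6: tick 5 -> clock=34.
Op 7: tick 7 -> clock=41. purged={f.com}
Op 8: tick 1 -> clock=42.
lookup f.com: not in cache (expired or never inserted)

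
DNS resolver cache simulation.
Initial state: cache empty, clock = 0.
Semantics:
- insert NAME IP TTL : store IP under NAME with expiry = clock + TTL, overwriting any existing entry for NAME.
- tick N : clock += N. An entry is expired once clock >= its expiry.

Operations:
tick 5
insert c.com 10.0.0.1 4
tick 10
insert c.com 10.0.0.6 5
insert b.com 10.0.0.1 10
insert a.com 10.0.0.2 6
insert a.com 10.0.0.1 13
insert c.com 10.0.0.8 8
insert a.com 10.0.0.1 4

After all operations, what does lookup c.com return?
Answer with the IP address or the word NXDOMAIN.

Answer: 10.0.0.8

Derivation:
Op 1: tick 5 -> clock=5.
Op 2: insert c.com -> 10.0.0.1 (expiry=5+4=9). clock=5
Op 3: tick 10 -> clock=15. purged={c.com}
Op 4: insert c.com -> 10.0.0.6 (expiry=15+5=20). clock=15
Op 5: insert b.com -> 10.0.0.1 (expiry=15+10=25). clock=15
Op 6: insert a.com -> 10.0.0.2 (expiry=15+6=21). clock=15
Op 7: insert a.com -> 10.0.0.1 (expiry=15+13=28). clock=15
Op 8: insert c.com -> 10.0.0.8 (expiry=15+8=23). clock=15
Op 9: insert a.com -> 10.0.0.1 (expiry=15+4=19). clock=15
lookup c.com: present, ip=10.0.0.8 expiry=23 > clock=15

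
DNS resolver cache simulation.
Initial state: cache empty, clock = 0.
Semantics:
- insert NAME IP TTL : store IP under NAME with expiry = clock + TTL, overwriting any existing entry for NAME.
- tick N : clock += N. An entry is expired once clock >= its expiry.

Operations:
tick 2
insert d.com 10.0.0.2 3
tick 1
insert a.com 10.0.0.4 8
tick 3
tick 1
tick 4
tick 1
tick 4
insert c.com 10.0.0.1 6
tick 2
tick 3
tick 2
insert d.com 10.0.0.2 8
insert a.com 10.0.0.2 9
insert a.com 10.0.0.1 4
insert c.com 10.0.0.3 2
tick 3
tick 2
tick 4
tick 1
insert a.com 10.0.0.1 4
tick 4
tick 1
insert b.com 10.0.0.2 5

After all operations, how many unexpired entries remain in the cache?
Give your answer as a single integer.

Op 1: tick 2 -> clock=2.
Op 2: insert d.com -> 10.0.0.2 (expiry=2+3=5). clock=2
Op 3: tick 1 -> clock=3.
Op 4: insert a.com -> 10.0.0.4 (expiry=3+8=11). clock=3
Op 5: tick 3 -> clock=6. purged={d.com}
Op 6: tick 1 -> clock=7.
Op 7: tick 4 -> clock=11. purged={a.com}
Op 8: tick 1 -> clock=12.
Op 9: tick 4 -> clock=16.
Op 10: insert c.com -> 10.0.0.1 (expiry=16+6=22). clock=16
Op 11: tick 2 -> clock=18.
Op 12: tick 3 -> clock=21.
Op 13: tick 2 -> clock=23. purged={c.com}
Op 14: insert d.com -> 10.0.0.2 (expiry=23+8=31). clock=23
Op 15: insert a.com -> 10.0.0.2 (expiry=23+9=32). clock=23
Op 16: insert a.com -> 10.0.0.1 (expiry=23+4=27). clock=23
Op 17: insert c.com -> 10.0.0.3 (expiry=23+2=25). clock=23
Op 18: tick 3 -> clock=26. purged={c.com}
Op 19: tick 2 -> clock=28. purged={a.com}
Op 20: tick 4 -> clock=32. purged={d.com}
Op 21: tick 1 -> clock=33.
Op 22: insert a.com -> 10.0.0.1 (expiry=33+4=37). clock=33
Op 23: tick 4 -> clock=37. purged={a.com}
Op 24: tick 1 -> clock=38.
Op 25: insert b.com -> 10.0.0.2 (expiry=38+5=43). clock=38
Final cache (unexpired): {b.com} -> size=1

Answer: 1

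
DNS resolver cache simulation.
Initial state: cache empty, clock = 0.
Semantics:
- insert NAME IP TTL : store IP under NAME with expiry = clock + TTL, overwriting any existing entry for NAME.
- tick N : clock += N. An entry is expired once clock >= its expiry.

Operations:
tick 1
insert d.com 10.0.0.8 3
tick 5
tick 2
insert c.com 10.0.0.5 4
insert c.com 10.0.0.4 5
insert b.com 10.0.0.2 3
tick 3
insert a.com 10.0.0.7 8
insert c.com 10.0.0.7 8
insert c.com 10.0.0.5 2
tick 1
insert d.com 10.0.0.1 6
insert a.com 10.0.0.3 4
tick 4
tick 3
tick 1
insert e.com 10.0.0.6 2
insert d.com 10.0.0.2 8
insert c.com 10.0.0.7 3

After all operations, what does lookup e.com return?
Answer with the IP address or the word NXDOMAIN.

Answer: 10.0.0.6

Derivation:
Op 1: tick 1 -> clock=1.
Op 2: insert d.com -> 10.0.0.8 (expiry=1+3=4). clock=1
Op 3: tick 5 -> clock=6. purged={d.com}
Op 4: tick 2 -> clock=8.
Op 5: insert c.com -> 10.0.0.5 (expiry=8+4=12). clock=8
Op 6: insert c.com -> 10.0.0.4 (expiry=8+5=13). clock=8
Op 7: insert b.com -> 10.0.0.2 (expiry=8+3=11). clock=8
Op 8: tick 3 -> clock=11. purged={b.com}
Op 9: insert a.com -> 10.0.0.7 (expiry=11+8=19). clock=11
Op 10: insert c.com -> 10.0.0.7 (expiry=11+8=19). clock=11
Op 11: insert c.com -> 10.0.0.5 (expiry=11+2=13). clock=11
Op 12: tick 1 -> clock=12.
Op 13: insert d.com -> 10.0.0.1 (expiry=12+6=18). clock=12
Op 14: insert a.com -> 10.0.0.3 (expiry=12+4=16). clock=12
Op 15: tick 4 -> clock=16. purged={a.com,c.com}
Op 16: tick 3 -> clock=19. purged={d.com}
Op 17: tick 1 -> clock=20.
Op 18: insert e.com -> 10.0.0.6 (expiry=20+2=22). clock=20
Op 19: insert d.com -> 10.0.0.2 (expiry=20+8=28). clock=20
Op 20: insert c.com -> 10.0.0.7 (expiry=20+3=23). clock=20
lookup e.com: present, ip=10.0.0.6 expiry=22 > clock=20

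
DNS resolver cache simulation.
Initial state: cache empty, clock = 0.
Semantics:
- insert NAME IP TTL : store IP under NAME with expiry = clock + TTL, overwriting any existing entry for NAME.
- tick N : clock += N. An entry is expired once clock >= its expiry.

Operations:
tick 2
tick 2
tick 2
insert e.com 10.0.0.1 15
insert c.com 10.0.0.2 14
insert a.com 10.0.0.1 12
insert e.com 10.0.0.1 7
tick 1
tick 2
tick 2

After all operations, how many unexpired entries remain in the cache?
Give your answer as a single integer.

Answer: 3

Derivation:
Op 1: tick 2 -> clock=2.
Op 2: tick 2 -> clock=4.
Op 3: tick 2 -> clock=6.
Op 4: insert e.com -> 10.0.0.1 (expiry=6+15=21). clock=6
Op 5: insert c.com -> 10.0.0.2 (expiry=6+14=20). clock=6
Op 6: insert a.com -> 10.0.0.1 (expiry=6+12=18). clock=6
Op 7: insert e.com -> 10.0.0.1 (expiry=6+7=13). clock=6
Op 8: tick 1 -> clock=7.
Op 9: tick 2 -> clock=9.
Op 10: tick 2 -> clock=11.
Final cache (unexpired): {a.com,c.com,e.com} -> size=3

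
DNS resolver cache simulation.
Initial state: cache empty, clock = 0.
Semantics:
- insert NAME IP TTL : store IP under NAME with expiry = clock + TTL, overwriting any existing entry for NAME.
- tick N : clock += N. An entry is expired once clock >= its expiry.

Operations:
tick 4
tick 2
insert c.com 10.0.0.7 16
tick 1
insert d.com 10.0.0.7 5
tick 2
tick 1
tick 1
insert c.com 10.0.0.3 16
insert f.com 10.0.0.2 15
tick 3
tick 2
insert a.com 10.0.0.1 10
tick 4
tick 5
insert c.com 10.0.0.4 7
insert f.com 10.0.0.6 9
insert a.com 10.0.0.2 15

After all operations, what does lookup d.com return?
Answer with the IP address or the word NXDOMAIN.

Answer: NXDOMAIN

Derivation:
Op 1: tick 4 -> clock=4.
Op 2: tick 2 -> clock=6.
Op 3: insert c.com -> 10.0.0.7 (expiry=6+16=22). clock=6
Op 4: tick 1 -> clock=7.
Op 5: insert d.com -> 10.0.0.7 (expiry=7+5=12). clock=7
Op 6: tick 2 -> clock=9.
Op 7: tick 1 -> clock=10.
Op 8: tick 1 -> clock=11.
Op 9: insert c.com -> 10.0.0.3 (expiry=11+16=27). clock=11
Op 10: insert f.com -> 10.0.0.2 (expiry=11+15=26). clock=11
Op 11: tick 3 -> clock=14. purged={d.com}
Op 12: tick 2 -> clock=16.
Op 13: insert a.com -> 10.0.0.1 (expiry=16+10=26). clock=16
Op 14: tick 4 -> clock=20.
Op 15: tick 5 -> clock=25.
Op 16: insert c.com -> 10.0.0.4 (expiry=25+7=32). clock=25
Op 17: insert f.com -> 10.0.0.6 (expiry=25+9=34). clock=25
Op 18: insert a.com -> 10.0.0.2 (expiry=25+15=40). clock=25
lookup d.com: not in cache (expired or never inserted)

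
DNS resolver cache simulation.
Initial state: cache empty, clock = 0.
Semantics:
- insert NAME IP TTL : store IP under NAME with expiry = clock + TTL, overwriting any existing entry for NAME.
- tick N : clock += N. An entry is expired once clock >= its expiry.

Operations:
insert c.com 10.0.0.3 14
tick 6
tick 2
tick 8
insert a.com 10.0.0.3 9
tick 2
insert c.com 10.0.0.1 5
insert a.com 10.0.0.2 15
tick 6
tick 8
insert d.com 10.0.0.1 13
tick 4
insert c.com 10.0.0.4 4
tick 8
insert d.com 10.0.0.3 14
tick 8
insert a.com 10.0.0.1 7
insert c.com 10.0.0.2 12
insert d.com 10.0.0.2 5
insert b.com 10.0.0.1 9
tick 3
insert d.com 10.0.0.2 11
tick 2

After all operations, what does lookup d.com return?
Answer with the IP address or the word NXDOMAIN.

Op 1: insert c.com -> 10.0.0.3 (expiry=0+14=14). clock=0
Op 2: tick 6 -> clock=6.
Op 3: tick 2 -> clock=8.
Op 4: tick 8 -> clock=16. purged={c.com}
Op 5: insert a.com -> 10.0.0.3 (expiry=16+9=25). clock=16
Op 6: tick 2 -> clock=18.
Op 7: insert c.com -> 10.0.0.1 (expiry=18+5=23). clock=18
Op 8: insert a.com -> 10.0.0.2 (expiry=18+15=33). clock=18
Op 9: tick 6 -> clock=24. purged={c.com}
Op 10: tick 8 -> clock=32.
Op 11: insert d.com -> 10.0.0.1 (expiry=32+13=45). clock=32
Op 12: tick 4 -> clock=36. purged={a.com}
Op 13: insert c.com -> 10.0.0.4 (expiry=36+4=40). clock=36
Op 14: tick 8 -> clock=44. purged={c.com}
Op 15: insert d.com -> 10.0.0.3 (expiry=44+14=58). clock=44
Op 16: tick 8 -> clock=52.
Op 17: insert a.com -> 10.0.0.1 (expiry=52+7=59). clock=52
Op 18: insert c.com -> 10.0.0.2 (expiry=52+12=64). clock=52
Op 19: insert d.com -> 10.0.0.2 (expiry=52+5=57). clock=52
Op 20: insert b.com -> 10.0.0.1 (expiry=52+9=61). clock=52
Op 21: tick 3 -> clock=55.
Op 22: insert d.com -> 10.0.0.2 (expiry=55+11=66). clock=55
Op 23: tick 2 -> clock=57.
lookup d.com: present, ip=10.0.0.2 expiry=66 > clock=57

Answer: 10.0.0.2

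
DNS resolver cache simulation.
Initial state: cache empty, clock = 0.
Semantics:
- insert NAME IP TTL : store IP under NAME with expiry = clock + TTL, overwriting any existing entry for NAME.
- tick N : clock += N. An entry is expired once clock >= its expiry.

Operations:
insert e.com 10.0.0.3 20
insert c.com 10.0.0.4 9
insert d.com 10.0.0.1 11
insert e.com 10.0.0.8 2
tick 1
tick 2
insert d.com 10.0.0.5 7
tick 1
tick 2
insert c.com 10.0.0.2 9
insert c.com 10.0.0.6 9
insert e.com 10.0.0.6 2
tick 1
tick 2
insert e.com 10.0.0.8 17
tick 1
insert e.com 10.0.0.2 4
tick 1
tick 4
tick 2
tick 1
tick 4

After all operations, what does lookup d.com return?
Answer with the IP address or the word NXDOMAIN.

Op 1: insert e.com -> 10.0.0.3 (expiry=0+20=20). clock=0
Op 2: insert c.com -> 10.0.0.4 (expiry=0+9=9). clock=0
Op 3: insert d.com -> 10.0.0.1 (expiry=0+11=11). clock=0
Op 4: insert e.com -> 10.0.0.8 (expiry=0+2=2). clock=0
Op 5: tick 1 -> clock=1.
Op 6: tick 2 -> clock=3. purged={e.com}
Op 7: insert d.com -> 10.0.0.5 (expiry=3+7=10). clock=3
Op 8: tick 1 -> clock=4.
Op 9: tick 2 -> clock=6.
Op 10: insert c.com -> 10.0.0.2 (expiry=6+9=15). clock=6
Op 11: insert c.com -> 10.0.0.6 (expiry=6+9=15). clock=6
Op 12: insert e.com -> 10.0.0.6 (expiry=6+2=8). clock=6
Op 13: tick 1 -> clock=7.
Op 14: tick 2 -> clock=9. purged={e.com}
Op 15: insert e.com -> 10.0.0.8 (expiry=9+17=26). clock=9
Op 16: tick 1 -> clock=10. purged={d.com}
Op 17: insert e.com -> 10.0.0.2 (expiry=10+4=14). clock=10
Op 18: tick 1 -> clock=11.
Op 19: tick 4 -> clock=15. purged={c.com,e.com}
Op 20: tick 2 -> clock=17.
Op 21: tick 1 -> clock=18.
Op 22: tick 4 -> clock=22.
lookup d.com: not in cache (expired or never inserted)

Answer: NXDOMAIN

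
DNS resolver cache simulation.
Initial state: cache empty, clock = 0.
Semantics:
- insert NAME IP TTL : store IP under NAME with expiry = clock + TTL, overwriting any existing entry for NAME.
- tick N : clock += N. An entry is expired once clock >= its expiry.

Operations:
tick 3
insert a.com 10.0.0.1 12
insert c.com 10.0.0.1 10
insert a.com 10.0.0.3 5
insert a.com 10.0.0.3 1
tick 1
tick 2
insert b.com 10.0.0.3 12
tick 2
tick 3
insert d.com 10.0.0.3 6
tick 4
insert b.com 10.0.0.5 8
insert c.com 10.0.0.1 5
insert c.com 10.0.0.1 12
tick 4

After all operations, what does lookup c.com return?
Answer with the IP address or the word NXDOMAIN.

Op 1: tick 3 -> clock=3.
Op 2: insert a.com -> 10.0.0.1 (expiry=3+12=15). clock=3
Op 3: insert c.com -> 10.0.0.1 (expiry=3+10=13). clock=3
Op 4: insert a.com -> 10.0.0.3 (expiry=3+5=8). clock=3
Op 5: insert a.com -> 10.0.0.3 (expiry=3+1=4). clock=3
Op 6: tick 1 -> clock=4. purged={a.com}
Op 7: tick 2 -> clock=6.
Op 8: insert b.com -> 10.0.0.3 (expiry=6+12=18). clock=6
Op 9: tick 2 -> clock=8.
Op 10: tick 3 -> clock=11.
Op 11: insert d.com -> 10.0.0.3 (expiry=11+6=17). clock=11
Op 12: tick 4 -> clock=15. purged={c.com}
Op 13: insert b.com -> 10.0.0.5 (expiry=15+8=23). clock=15
Op 14: insert c.com -> 10.0.0.1 (expiry=15+5=20). clock=15
Op 15: insert c.com -> 10.0.0.1 (expiry=15+12=27). clock=15
Op 16: tick 4 -> clock=19. purged={d.com}
lookup c.com: present, ip=10.0.0.1 expiry=27 > clock=19

Answer: 10.0.0.1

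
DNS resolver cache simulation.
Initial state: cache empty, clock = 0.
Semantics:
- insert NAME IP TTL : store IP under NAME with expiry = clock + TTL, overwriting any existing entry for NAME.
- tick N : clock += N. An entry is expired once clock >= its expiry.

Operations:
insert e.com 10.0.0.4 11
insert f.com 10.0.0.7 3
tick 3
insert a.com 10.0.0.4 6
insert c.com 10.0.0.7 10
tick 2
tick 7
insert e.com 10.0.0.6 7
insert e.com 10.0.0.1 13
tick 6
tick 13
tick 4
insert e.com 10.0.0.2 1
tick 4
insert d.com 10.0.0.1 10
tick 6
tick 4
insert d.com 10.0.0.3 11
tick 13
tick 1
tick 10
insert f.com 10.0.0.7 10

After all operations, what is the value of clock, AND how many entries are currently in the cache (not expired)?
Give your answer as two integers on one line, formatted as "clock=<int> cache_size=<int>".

Op 1: insert e.com -> 10.0.0.4 (expiry=0+11=11). clock=0
Op 2: insert f.com -> 10.0.0.7 (expiry=0+3=3). clock=0
Op 3: tick 3 -> clock=3. purged={f.com}
Op 4: insert a.com -> 10.0.0.4 (expiry=3+6=9). clock=3
Op 5: insert c.com -> 10.0.0.7 (expiry=3+10=13). clock=3
Op 6: tick 2 -> clock=5.
Op 7: tick 7 -> clock=12. purged={a.com,e.com}
Op 8: insert e.com -> 10.0.0.6 (expiry=12+7=19). clock=12
Op 9: insert e.com -> 10.0.0.1 (expiry=12+13=25). clock=12
Op 10: tick 6 -> clock=18. purged={c.com}
Op 11: tick 13 -> clock=31. purged={e.com}
Op 12: tick 4 -> clock=35.
Op 13: insert e.com -> 10.0.0.2 (expiry=35+1=36). clock=35
Op 14: tick 4 -> clock=39. purged={e.com}
Op 15: insert d.com -> 10.0.0.1 (expiry=39+10=49). clock=39
Op 16: tick 6 -> clock=45.
Op 17: tick 4 -> clock=49. purged={d.com}
Op 18: insert d.com -> 10.0.0.3 (expiry=49+11=60). clock=49
Op 19: tick 13 -> clock=62. purged={d.com}
Op 20: tick 1 -> clock=63.
Op 21: tick 10 -> clock=73.
Op 22: insert f.com -> 10.0.0.7 (expiry=73+10=83). clock=73
Final clock = 73
Final cache (unexpired): {f.com} -> size=1

Answer: clock=73 cache_size=1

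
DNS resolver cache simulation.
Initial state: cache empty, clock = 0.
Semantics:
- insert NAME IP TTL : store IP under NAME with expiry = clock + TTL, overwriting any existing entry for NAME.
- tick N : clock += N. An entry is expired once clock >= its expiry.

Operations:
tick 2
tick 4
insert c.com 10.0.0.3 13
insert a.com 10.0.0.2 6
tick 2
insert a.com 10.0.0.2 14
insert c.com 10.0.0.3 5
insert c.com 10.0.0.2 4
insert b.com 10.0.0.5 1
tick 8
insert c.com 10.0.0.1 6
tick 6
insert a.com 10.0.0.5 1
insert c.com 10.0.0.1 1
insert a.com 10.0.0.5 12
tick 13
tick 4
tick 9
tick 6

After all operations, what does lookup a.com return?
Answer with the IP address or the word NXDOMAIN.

Answer: NXDOMAIN

Derivation:
Op 1: tick 2 -> clock=2.
Op 2: tick 4 -> clock=6.
Op 3: insert c.com -> 10.0.0.3 (expiry=6+13=19). clock=6
Op 4: insert a.com -> 10.0.0.2 (expiry=6+6=12). clock=6
Op 5: tick 2 -> clock=8.
Op 6: insert a.com -> 10.0.0.2 (expiry=8+14=22). clock=8
Op 7: insert c.com -> 10.0.0.3 (expiry=8+5=13). clock=8
Op 8: insert c.com -> 10.0.0.2 (expiry=8+4=12). clock=8
Op 9: insert b.com -> 10.0.0.5 (expiry=8+1=9). clock=8
Op 10: tick 8 -> clock=16. purged={b.com,c.com}
Op 11: insert c.com -> 10.0.0.1 (expiry=16+6=22). clock=16
Op 12: tick 6 -> clock=22. purged={a.com,c.com}
Op 13: insert a.com -> 10.0.0.5 (expiry=22+1=23). clock=22
Op 14: insert c.com -> 10.0.0.1 (expiry=22+1=23). clock=22
Op 15: insert a.com -> 10.0.0.5 (expiry=22+12=34). clock=22
Op 16: tick 13 -> clock=35. purged={a.com,c.com}
Op 17: tick 4 -> clock=39.
Op 18: tick 9 -> clock=48.
Op 19: tick 6 -> clock=54.
lookup a.com: not in cache (expired or never inserted)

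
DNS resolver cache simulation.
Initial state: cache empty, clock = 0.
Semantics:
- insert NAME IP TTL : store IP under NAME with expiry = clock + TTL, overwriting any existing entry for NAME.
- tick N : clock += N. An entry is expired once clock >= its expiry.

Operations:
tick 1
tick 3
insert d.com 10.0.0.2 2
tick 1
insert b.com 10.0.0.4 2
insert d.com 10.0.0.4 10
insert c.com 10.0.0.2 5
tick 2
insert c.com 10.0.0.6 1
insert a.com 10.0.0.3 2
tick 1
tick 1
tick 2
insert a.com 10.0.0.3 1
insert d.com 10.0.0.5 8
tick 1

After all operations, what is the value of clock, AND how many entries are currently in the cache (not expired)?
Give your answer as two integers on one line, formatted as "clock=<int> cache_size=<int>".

Answer: clock=12 cache_size=1

Derivation:
Op 1: tick 1 -> clock=1.
Op 2: tick 3 -> clock=4.
Op 3: insert d.com -> 10.0.0.2 (expiry=4+2=6). clock=4
Op 4: tick 1 -> clock=5.
Op 5: insert b.com -> 10.0.0.4 (expiry=5+2=7). clock=5
Op 6: insert d.com -> 10.0.0.4 (expiry=5+10=15). clock=5
Op 7: insert c.com -> 10.0.0.2 (expiry=5+5=10). clock=5
Op 8: tick 2 -> clock=7. purged={b.com}
Op 9: insert c.com -> 10.0.0.6 (expiry=7+1=8). clock=7
Op 10: insert a.com -> 10.0.0.3 (expiry=7+2=9). clock=7
Op 11: tick 1 -> clock=8. purged={c.com}
Op 12: tick 1 -> clock=9. purged={a.com}
Op 13: tick 2 -> clock=11.
Op 14: insert a.com -> 10.0.0.3 (expiry=11+1=12). clock=11
Op 15: insert d.com -> 10.0.0.5 (expiry=11+8=19). clock=11
Op 16: tick 1 -> clock=12. purged={a.com}
Final clock = 12
Final cache (unexpired): {d.com} -> size=1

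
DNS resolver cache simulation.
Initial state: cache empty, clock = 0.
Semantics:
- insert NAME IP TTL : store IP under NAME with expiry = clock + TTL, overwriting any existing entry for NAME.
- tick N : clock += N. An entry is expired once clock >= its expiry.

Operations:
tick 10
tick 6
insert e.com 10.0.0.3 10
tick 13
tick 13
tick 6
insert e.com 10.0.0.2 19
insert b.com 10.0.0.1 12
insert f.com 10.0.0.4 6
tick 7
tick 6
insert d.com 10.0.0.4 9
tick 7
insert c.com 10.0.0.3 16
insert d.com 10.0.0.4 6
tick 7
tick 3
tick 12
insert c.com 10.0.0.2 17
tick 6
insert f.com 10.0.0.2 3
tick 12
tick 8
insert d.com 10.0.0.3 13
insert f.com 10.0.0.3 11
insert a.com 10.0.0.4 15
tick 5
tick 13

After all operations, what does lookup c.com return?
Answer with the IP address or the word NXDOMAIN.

Answer: NXDOMAIN

Derivation:
Op 1: tick 10 -> clock=10.
Op 2: tick 6 -> clock=16.
Op 3: insert e.com -> 10.0.0.3 (expiry=16+10=26). clock=16
Op 4: tick 13 -> clock=29. purged={e.com}
Op 5: tick 13 -> clock=42.
Op 6: tick 6 -> clock=48.
Op 7: insert e.com -> 10.0.0.2 (expiry=48+19=67). clock=48
Op 8: insert b.com -> 10.0.0.1 (expiry=48+12=60). clock=48
Op 9: insert f.com -> 10.0.0.4 (expiry=48+6=54). clock=48
Op 10: tick 7 -> clock=55. purged={f.com}
Op 11: tick 6 -> clock=61. purged={b.com}
Op 12: insert d.com -> 10.0.0.4 (expiry=61+9=70). clock=61
Op 13: tick 7 -> clock=68. purged={e.com}
Op 14: insert c.com -> 10.0.0.3 (expiry=68+16=84). clock=68
Op 15: insert d.com -> 10.0.0.4 (expiry=68+6=74). clock=68
Op 16: tick 7 -> clock=75. purged={d.com}
Op 17: tick 3 -> clock=78.
Op 18: tick 12 -> clock=90. purged={c.com}
Op 19: insert c.com -> 10.0.0.2 (expiry=90+17=107). clock=90
Op 20: tick 6 -> clock=96.
Op 21: insert f.com -> 10.0.0.2 (expiry=96+3=99). clock=96
Op 22: tick 12 -> clock=108. purged={c.com,f.com}
Op 23: tick 8 -> clock=116.
Op 24: insert d.com -> 10.0.0.3 (expiry=116+13=129). clock=116
Op 25: insert f.com -> 10.0.0.3 (expiry=116+11=127). clock=116
Op 26: insert a.com -> 10.0.0.4 (expiry=116+15=131). clock=116
Op 27: tick 5 -> clock=121.
Op 28: tick 13 -> clock=134. purged={a.com,d.com,f.com}
lookup c.com: not in cache (expired or never inserted)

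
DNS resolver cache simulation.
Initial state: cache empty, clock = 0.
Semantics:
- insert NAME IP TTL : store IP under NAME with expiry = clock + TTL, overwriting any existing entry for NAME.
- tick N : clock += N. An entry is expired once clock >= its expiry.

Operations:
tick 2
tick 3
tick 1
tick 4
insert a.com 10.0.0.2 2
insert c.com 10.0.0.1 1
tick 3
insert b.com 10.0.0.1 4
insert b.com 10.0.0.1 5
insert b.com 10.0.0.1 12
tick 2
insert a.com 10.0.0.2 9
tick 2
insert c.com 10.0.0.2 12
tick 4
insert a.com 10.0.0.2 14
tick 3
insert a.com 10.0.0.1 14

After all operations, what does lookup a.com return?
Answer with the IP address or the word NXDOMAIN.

Answer: 10.0.0.1

Derivation:
Op 1: tick 2 -> clock=2.
Op 2: tick 3 -> clock=5.
Op 3: tick 1 -> clock=6.
Op 4: tick 4 -> clock=10.
Op 5: insert a.com -> 10.0.0.2 (expiry=10+2=12). clock=10
Op 6: insert c.com -> 10.0.0.1 (expiry=10+1=11). clock=10
Op 7: tick 3 -> clock=13. purged={a.com,c.com}
Op 8: insert b.com -> 10.0.0.1 (expiry=13+4=17). clock=13
Op 9: insert b.com -> 10.0.0.1 (expiry=13+5=18). clock=13
Op 10: insert b.com -> 10.0.0.1 (expiry=13+12=25). clock=13
Op 11: tick 2 -> clock=15.
Op 12: insert a.com -> 10.0.0.2 (expiry=15+9=24). clock=15
Op 13: tick 2 -> clock=17.
Op 14: insert c.com -> 10.0.0.2 (expiry=17+12=29). clock=17
Op 15: tick 4 -> clock=21.
Op 16: insert a.com -> 10.0.0.2 (expiry=21+14=35). clock=21
Op 17: tick 3 -> clock=24.
Op 18: insert a.com -> 10.0.0.1 (expiry=24+14=38). clock=24
lookup a.com: present, ip=10.0.0.1 expiry=38 > clock=24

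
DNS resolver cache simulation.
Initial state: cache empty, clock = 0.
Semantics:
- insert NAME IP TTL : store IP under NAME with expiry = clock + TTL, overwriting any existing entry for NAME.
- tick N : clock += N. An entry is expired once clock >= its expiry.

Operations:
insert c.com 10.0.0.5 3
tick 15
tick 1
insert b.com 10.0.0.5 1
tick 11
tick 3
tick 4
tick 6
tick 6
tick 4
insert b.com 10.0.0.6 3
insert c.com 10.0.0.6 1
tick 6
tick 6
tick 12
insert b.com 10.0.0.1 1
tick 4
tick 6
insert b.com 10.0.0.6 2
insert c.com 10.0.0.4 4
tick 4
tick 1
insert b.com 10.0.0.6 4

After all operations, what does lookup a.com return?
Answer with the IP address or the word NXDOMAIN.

Op 1: insert c.com -> 10.0.0.5 (expiry=0+3=3). clock=0
Op 2: tick 15 -> clock=15. purged={c.com}
Op 3: tick 1 -> clock=16.
Op 4: insert b.com -> 10.0.0.5 (expiry=16+1=17). clock=16
Op 5: tick 11 -> clock=27. purged={b.com}
Op 6: tick 3 -> clock=30.
Op 7: tick 4 -> clock=34.
Op 8: tick 6 -> clock=40.
Op 9: tick 6 -> clock=46.
Op 10: tick 4 -> clock=50.
Op 11: insert b.com -> 10.0.0.6 (expiry=50+3=53). clock=50
Op 12: insert c.com -> 10.0.0.6 (expiry=50+1=51). clock=50
Op 13: tick 6 -> clock=56. purged={b.com,c.com}
Op 14: tick 6 -> clock=62.
Op 15: tick 12 -> clock=74.
Op 16: insert b.com -> 10.0.0.1 (expiry=74+1=75). clock=74
Op 17: tick 4 -> clock=78. purged={b.com}
Op 18: tick 6 -> clock=84.
Op 19: insert b.com -> 10.0.0.6 (expiry=84+2=86). clock=84
Op 20: insert c.com -> 10.0.0.4 (expiry=84+4=88). clock=84
Op 21: tick 4 -> clock=88. purged={b.com,c.com}
Op 22: tick 1 -> clock=89.
Op 23: insert b.com -> 10.0.0.6 (expiry=89+4=93). clock=89
lookup a.com: not in cache (expired or never inserted)

Answer: NXDOMAIN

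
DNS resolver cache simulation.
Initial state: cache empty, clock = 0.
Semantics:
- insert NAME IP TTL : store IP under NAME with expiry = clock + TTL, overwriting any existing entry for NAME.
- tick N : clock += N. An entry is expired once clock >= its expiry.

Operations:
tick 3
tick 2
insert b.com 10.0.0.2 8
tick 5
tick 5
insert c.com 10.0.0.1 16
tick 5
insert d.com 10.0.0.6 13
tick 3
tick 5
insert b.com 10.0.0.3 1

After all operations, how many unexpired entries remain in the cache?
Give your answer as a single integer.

Op 1: tick 3 -> clock=3.
Op 2: tick 2 -> clock=5.
Op 3: insert b.com -> 10.0.0.2 (expiry=5+8=13). clock=5
Op 4: tick 5 -> clock=10.
Op 5: tick 5 -> clock=15. purged={b.com}
Op 6: insert c.com -> 10.0.0.1 (expiry=15+16=31). clock=15
Op 7: tick 5 -> clock=20.
Op 8: insert d.com -> 10.0.0.6 (expiry=20+13=33). clock=20
Op 9: tick 3 -> clock=23.
Op 10: tick 5 -> clock=28.
Op 11: insert b.com -> 10.0.0.3 (expiry=28+1=29). clock=28
Final cache (unexpired): {b.com,c.com,d.com} -> size=3

Answer: 3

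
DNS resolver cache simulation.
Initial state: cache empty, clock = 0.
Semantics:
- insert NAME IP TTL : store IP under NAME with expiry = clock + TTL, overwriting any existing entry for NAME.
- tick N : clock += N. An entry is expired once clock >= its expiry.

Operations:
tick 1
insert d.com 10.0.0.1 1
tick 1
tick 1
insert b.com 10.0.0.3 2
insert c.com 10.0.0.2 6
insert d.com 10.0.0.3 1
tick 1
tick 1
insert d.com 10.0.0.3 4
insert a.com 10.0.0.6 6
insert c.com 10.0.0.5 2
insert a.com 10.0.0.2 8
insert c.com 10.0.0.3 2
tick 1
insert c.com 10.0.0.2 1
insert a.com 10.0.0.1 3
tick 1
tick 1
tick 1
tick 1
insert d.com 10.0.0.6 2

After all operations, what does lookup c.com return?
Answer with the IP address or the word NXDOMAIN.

Op 1: tick 1 -> clock=1.
Op 2: insert d.com -> 10.0.0.1 (expiry=1+1=2). clock=1
Op 3: tick 1 -> clock=2. purged={d.com}
Op 4: tick 1 -> clock=3.
Op 5: insert b.com -> 10.0.0.3 (expiry=3+2=5). clock=3
Op 6: insert c.com -> 10.0.0.2 (expiry=3+6=9). clock=3
Op 7: insert d.com -> 10.0.0.3 (expiry=3+1=4). clock=3
Op 8: tick 1 -> clock=4. purged={d.com}
Op 9: tick 1 -> clock=5. purged={b.com}
Op 10: insert d.com -> 10.0.0.3 (expiry=5+4=9). clock=5
Op 11: insert a.com -> 10.0.0.6 (expiry=5+6=11). clock=5
Op 12: insert c.com -> 10.0.0.5 (expiry=5+2=7). clock=5
Op 13: insert a.com -> 10.0.0.2 (expiry=5+8=13). clock=5
Op 14: insert c.com -> 10.0.0.3 (expiry=5+2=7). clock=5
Op 15: tick 1 -> clock=6.
Op 16: insert c.com -> 10.0.0.2 (expiry=6+1=7). clock=6
Op 17: insert a.com -> 10.0.0.1 (expiry=6+3=9). clock=6
Op 18: tick 1 -> clock=7. purged={c.com}
Op 19: tick 1 -> clock=8.
Op 20: tick 1 -> clock=9. purged={a.com,d.com}
Op 21: tick 1 -> clock=10.
Op 22: insert d.com -> 10.0.0.6 (expiry=10+2=12). clock=10
lookup c.com: not in cache (expired or never inserted)

Answer: NXDOMAIN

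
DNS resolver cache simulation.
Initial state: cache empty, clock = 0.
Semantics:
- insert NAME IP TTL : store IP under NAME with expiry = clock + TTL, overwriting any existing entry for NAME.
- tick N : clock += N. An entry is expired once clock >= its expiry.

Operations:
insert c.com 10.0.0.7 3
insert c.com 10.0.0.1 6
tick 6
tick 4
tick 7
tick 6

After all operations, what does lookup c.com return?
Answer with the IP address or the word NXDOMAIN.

Op 1: insert c.com -> 10.0.0.7 (expiry=0+3=3). clock=0
Op 2: insert c.com -> 10.0.0.1 (expiry=0+6=6). clock=0
Op 3: tick 6 -> clock=6. purged={c.com}
Op 4: tick 4 -> clock=10.
Op 5: tick 7 -> clock=17.
Op 6: tick 6 -> clock=23.
lookup c.com: not in cache (expired or never inserted)

Answer: NXDOMAIN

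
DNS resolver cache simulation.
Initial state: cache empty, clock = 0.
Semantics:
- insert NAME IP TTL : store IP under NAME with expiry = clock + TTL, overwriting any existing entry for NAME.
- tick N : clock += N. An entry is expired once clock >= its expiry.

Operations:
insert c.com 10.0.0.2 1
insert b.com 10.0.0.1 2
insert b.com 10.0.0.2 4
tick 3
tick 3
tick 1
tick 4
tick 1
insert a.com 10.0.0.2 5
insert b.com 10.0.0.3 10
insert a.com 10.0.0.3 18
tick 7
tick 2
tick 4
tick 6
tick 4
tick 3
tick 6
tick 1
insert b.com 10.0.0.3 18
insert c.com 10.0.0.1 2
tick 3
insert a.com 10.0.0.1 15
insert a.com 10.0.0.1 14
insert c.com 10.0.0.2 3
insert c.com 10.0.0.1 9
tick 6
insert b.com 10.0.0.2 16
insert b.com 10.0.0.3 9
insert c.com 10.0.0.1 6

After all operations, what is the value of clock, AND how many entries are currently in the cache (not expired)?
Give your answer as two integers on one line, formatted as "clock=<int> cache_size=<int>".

Answer: clock=54 cache_size=3

Derivation:
Op 1: insert c.com -> 10.0.0.2 (expiry=0+1=1). clock=0
Op 2: insert b.com -> 10.0.0.1 (expiry=0+2=2). clock=0
Op 3: insert b.com -> 10.0.0.2 (expiry=0+4=4). clock=0
Op 4: tick 3 -> clock=3. purged={c.com}
Op 5: tick 3 -> clock=6. purged={b.com}
Op 6: tick 1 -> clock=7.
Op 7: tick 4 -> clock=11.
Op 8: tick 1 -> clock=12.
Op 9: insert a.com -> 10.0.0.2 (expiry=12+5=17). clock=12
Op 10: insert b.com -> 10.0.0.3 (expiry=12+10=22). clock=12
Op 11: insert a.com -> 10.0.0.3 (expiry=12+18=30). clock=12
Op 12: tick 7 -> clock=19.
Op 13: tick 2 -> clock=21.
Op 14: tick 4 -> clock=25. purged={b.com}
Op 15: tick 6 -> clock=31. purged={a.com}
Op 16: tick 4 -> clock=35.
Op 17: tick 3 -> clock=38.
Op 18: tick 6 -> clock=44.
Op 19: tick 1 -> clock=45.
Op 20: insert b.com -> 10.0.0.3 (expiry=45+18=63). clock=45
Op 21: insert c.com -> 10.0.0.1 (expiry=45+2=47). clock=45
Op 22: tick 3 -> clock=48. purged={c.com}
Op 23: insert a.com -> 10.0.0.1 (expiry=48+15=63). clock=48
Op 24: insert a.com -> 10.0.0.1 (expiry=48+14=62). clock=48
Op 25: insert c.com -> 10.0.0.2 (expiry=48+3=51). clock=48
Op 26: insert c.com -> 10.0.0.1 (expiry=48+9=57). clock=48
Op 27: tick 6 -> clock=54.
Op 28: insert b.com -> 10.0.0.2 (expiry=54+16=70). clock=54
Op 29: insert b.com -> 10.0.0.3 (expiry=54+9=63). clock=54
Op 30: insert c.com -> 10.0.0.1 (expiry=54+6=60). clock=54
Final clock = 54
Final cache (unexpired): {a.com,b.com,c.com} -> size=3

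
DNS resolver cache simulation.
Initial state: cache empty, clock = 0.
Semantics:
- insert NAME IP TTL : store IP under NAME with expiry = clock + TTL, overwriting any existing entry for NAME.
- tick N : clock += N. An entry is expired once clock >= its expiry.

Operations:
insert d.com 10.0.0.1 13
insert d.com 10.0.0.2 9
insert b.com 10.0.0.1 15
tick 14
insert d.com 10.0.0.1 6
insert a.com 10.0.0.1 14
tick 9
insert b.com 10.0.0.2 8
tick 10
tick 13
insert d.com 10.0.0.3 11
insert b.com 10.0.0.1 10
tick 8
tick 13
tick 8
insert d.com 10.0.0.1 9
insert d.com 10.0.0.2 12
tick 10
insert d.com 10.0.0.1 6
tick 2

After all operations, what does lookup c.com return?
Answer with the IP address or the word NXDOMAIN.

Answer: NXDOMAIN

Derivation:
Op 1: insert d.com -> 10.0.0.1 (expiry=0+13=13). clock=0
Op 2: insert d.com -> 10.0.0.2 (expiry=0+9=9). clock=0
Op 3: insert b.com -> 10.0.0.1 (expiry=0+15=15). clock=0
Op 4: tick 14 -> clock=14. purged={d.com}
Op 5: insert d.com -> 10.0.0.1 (expiry=14+6=20). clock=14
Op 6: insert a.com -> 10.0.0.1 (expiry=14+14=28). clock=14
Op 7: tick 9 -> clock=23. purged={b.com,d.com}
Op 8: insert b.com -> 10.0.0.2 (expiry=23+8=31). clock=23
Op 9: tick 10 -> clock=33. purged={a.com,b.com}
Op 10: tick 13 -> clock=46.
Op 11: insert d.com -> 10.0.0.3 (expiry=46+11=57). clock=46
Op 12: insert b.com -> 10.0.0.1 (expiry=46+10=56). clock=46
Op 13: tick 8 -> clock=54.
Op 14: tick 13 -> clock=67. purged={b.com,d.com}
Op 15: tick 8 -> clock=75.
Op 16: insert d.com -> 10.0.0.1 (expiry=75+9=84). clock=75
Op 17: insert d.com -> 10.0.0.2 (expiry=75+12=87). clock=75
Op 18: tick 10 -> clock=85.
Op 19: insert d.com -> 10.0.0.1 (expiry=85+6=91). clock=85
Op 20: tick 2 -> clock=87.
lookup c.com: not in cache (expired or never inserted)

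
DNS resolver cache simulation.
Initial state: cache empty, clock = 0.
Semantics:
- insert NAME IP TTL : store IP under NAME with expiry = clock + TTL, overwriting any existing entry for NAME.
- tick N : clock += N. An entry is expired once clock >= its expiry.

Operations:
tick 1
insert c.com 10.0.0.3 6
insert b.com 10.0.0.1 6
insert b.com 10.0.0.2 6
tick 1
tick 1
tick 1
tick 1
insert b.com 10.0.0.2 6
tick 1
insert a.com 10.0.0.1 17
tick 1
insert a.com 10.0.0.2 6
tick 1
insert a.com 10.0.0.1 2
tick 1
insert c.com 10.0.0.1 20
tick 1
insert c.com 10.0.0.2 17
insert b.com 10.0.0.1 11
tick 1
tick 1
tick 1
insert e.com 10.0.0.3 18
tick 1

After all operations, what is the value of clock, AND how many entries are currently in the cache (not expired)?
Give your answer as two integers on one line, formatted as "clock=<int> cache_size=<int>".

Answer: clock=14 cache_size=3

Derivation:
Op 1: tick 1 -> clock=1.
Op 2: insert c.com -> 10.0.0.3 (expiry=1+6=7). clock=1
Op 3: insert b.com -> 10.0.0.1 (expiry=1+6=7). clock=1
Op 4: insert b.com -> 10.0.0.2 (expiry=1+6=7). clock=1
Op 5: tick 1 -> clock=2.
Op 6: tick 1 -> clock=3.
Op 7: tick 1 -> clock=4.
Op 8: tick 1 -> clock=5.
Op 9: insert b.com -> 10.0.0.2 (expiry=5+6=11). clock=5
Op 10: tick 1 -> clock=6.
Op 11: insert a.com -> 10.0.0.1 (expiry=6+17=23). clock=6
Op 12: tick 1 -> clock=7. purged={c.com}
Op 13: insert a.com -> 10.0.0.2 (expiry=7+6=13). clock=7
Op 14: tick 1 -> clock=8.
Op 15: insert a.com -> 10.0.0.1 (expiry=8+2=10). clock=8
Op 16: tick 1 -> clock=9.
Op 17: insert c.com -> 10.0.0.1 (expiry=9+20=29). clock=9
Op 18: tick 1 -> clock=10. purged={a.com}
Op 19: insert c.com -> 10.0.0.2 (expiry=10+17=27). clock=10
Op 20: insert b.com -> 10.0.0.1 (expiry=10+11=21). clock=10
Op 21: tick 1 -> clock=11.
Op 22: tick 1 -> clock=12.
Op 23: tick 1 -> clock=13.
Op 24: insert e.com -> 10.0.0.3 (expiry=13+18=31). clock=13
Op 25: tick 1 -> clock=14.
Final clock = 14
Final cache (unexpired): {b.com,c.com,e.com} -> size=3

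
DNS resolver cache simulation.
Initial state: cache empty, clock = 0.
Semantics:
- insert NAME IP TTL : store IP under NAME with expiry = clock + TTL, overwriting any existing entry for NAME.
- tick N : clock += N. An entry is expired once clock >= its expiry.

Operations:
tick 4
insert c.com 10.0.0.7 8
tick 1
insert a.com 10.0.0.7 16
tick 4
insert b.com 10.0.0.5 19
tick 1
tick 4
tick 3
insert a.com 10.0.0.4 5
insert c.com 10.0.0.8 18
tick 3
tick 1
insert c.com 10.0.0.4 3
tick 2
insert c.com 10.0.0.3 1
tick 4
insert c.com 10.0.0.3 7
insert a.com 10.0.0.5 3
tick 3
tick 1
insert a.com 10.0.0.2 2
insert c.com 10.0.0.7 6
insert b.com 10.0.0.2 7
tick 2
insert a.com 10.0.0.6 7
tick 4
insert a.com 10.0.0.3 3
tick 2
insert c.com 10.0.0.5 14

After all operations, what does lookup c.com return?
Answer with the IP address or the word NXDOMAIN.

Op 1: tick 4 -> clock=4.
Op 2: insert c.com -> 10.0.0.7 (expiry=4+8=12). clock=4
Op 3: tick 1 -> clock=5.
Op 4: insert a.com -> 10.0.0.7 (expiry=5+16=21). clock=5
Op 5: tick 4 -> clock=9.
Op 6: insert b.com -> 10.0.0.5 (expiry=9+19=28). clock=9
Op 7: tick 1 -> clock=10.
Op 8: tick 4 -> clock=14. purged={c.com}
Op 9: tick 3 -> clock=17.
Op 10: insert a.com -> 10.0.0.4 (expiry=17+5=22). clock=17
Op 11: insert c.com -> 10.0.0.8 (expiry=17+18=35). clock=17
Op 12: tick 3 -> clock=20.
Op 13: tick 1 -> clock=21.
Op 14: insert c.com -> 10.0.0.4 (expiry=21+3=24). clock=21
Op 15: tick 2 -> clock=23. purged={a.com}
Op 16: insert c.com -> 10.0.0.3 (expiry=23+1=24). clock=23
Op 17: tick 4 -> clock=27. purged={c.com}
Op 18: insert c.com -> 10.0.0.3 (expiry=27+7=34). clock=27
Op 19: insert a.com -> 10.0.0.5 (expiry=27+3=30). clock=27
Op 20: tick 3 -> clock=30. purged={a.com,b.com}
Op 21: tick 1 -> clock=31.
Op 22: insert a.com -> 10.0.0.2 (expiry=31+2=33). clock=31
Op 23: insert c.com -> 10.0.0.7 (expiry=31+6=37). clock=31
Op 24: insert b.com -> 10.0.0.2 (expiry=31+7=38). clock=31
Op 25: tick 2 -> clock=33. purged={a.com}
Op 26: insert a.com -> 10.0.0.6 (expiry=33+7=40). clock=33
Op 27: tick 4 -> clock=37. purged={c.com}
Op 28: insert a.com -> 10.0.0.3 (expiry=37+3=40). clock=37
Op 29: tick 2 -> clock=39. purged={b.com}
Op 30: insert c.com -> 10.0.0.5 (expiry=39+14=53). clock=39
lookup c.com: present, ip=10.0.0.5 expiry=53 > clock=39

Answer: 10.0.0.5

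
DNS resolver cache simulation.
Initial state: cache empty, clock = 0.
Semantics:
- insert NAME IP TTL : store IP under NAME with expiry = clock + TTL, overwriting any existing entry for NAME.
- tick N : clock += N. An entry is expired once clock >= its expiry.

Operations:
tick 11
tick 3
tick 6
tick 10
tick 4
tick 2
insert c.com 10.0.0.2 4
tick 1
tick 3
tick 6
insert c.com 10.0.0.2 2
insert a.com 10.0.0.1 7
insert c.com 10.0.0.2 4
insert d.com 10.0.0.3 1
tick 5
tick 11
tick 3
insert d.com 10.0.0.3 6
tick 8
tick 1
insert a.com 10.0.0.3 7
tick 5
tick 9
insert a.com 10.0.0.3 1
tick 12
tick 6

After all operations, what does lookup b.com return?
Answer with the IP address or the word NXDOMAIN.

Op 1: tick 11 -> clock=11.
Op 2: tick 3 -> clock=14.
Op 3: tick 6 -> clock=20.
Op 4: tick 10 -> clock=30.
Op 5: tick 4 -> clock=34.
Op 6: tick 2 -> clock=36.
Op 7: insert c.com -> 10.0.0.2 (expiry=36+4=40). clock=36
Op 8: tick 1 -> clock=37.
Op 9: tick 3 -> clock=40. purged={c.com}
Op 10: tick 6 -> clock=46.
Op 11: insert c.com -> 10.0.0.2 (expiry=46+2=48). clock=46
Op 12: insert a.com -> 10.0.0.1 (expiry=46+7=53). clock=46
Op 13: insert c.com -> 10.0.0.2 (expiry=46+4=50). clock=46
Op 14: insert d.com -> 10.0.0.3 (expiry=46+1=47). clock=46
Op 15: tick 5 -> clock=51. purged={c.com,d.com}
Op 16: tick 11 -> clock=62. purged={a.com}
Op 17: tick 3 -> clock=65.
Op 18: insert d.com -> 10.0.0.3 (expiry=65+6=71). clock=65
Op 19: tick 8 -> clock=73. purged={d.com}
Op 20: tick 1 -> clock=74.
Op 21: insert a.com -> 10.0.0.3 (expiry=74+7=81). clock=74
Op 22: tick 5 -> clock=79.
Op 23: tick 9 -> clock=88. purged={a.com}
Op 24: insert a.com -> 10.0.0.3 (expiry=88+1=89). clock=88
Op 25: tick 12 -> clock=100. purged={a.com}
Op 26: tick 6 -> clock=106.
lookup b.com: not in cache (expired or never inserted)

Answer: NXDOMAIN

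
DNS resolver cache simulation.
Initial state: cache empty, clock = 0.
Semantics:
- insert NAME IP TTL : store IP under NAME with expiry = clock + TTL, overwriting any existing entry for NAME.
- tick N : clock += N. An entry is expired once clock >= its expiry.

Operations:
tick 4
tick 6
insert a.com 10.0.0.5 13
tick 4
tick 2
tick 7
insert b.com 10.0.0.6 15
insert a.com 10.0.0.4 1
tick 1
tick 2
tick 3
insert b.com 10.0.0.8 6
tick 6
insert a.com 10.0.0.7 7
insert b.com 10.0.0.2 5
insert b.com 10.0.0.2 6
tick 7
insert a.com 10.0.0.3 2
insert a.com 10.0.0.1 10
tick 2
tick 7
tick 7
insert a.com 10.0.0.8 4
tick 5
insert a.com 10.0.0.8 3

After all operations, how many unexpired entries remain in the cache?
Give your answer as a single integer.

Answer: 1

Derivation:
Op 1: tick 4 -> clock=4.
Op 2: tick 6 -> clock=10.
Op 3: insert a.com -> 10.0.0.5 (expiry=10+13=23). clock=10
Op 4: tick 4 -> clock=14.
Op 5: tick 2 -> clock=16.
Op 6: tick 7 -> clock=23. purged={a.com}
Op 7: insert b.com -> 10.0.0.6 (expiry=23+15=38). clock=23
Op 8: insert a.com -> 10.0.0.4 (expiry=23+1=24). clock=23
Op 9: tick 1 -> clock=24. purged={a.com}
Op 10: tick 2 -> clock=26.
Op 11: tick 3 -> clock=29.
Op 12: insert b.com -> 10.0.0.8 (expiry=29+6=35). clock=29
Op 13: tick 6 -> clock=35. purged={b.com}
Op 14: insert a.com -> 10.0.0.7 (expiry=35+7=42). clock=35
Op 15: insert b.com -> 10.0.0.2 (expiry=35+5=40). clock=35
Op 16: insert b.com -> 10.0.0.2 (expiry=35+6=41). clock=35
Op 17: tick 7 -> clock=42. purged={a.com,b.com}
Op 18: insert a.com -> 10.0.0.3 (expiry=42+2=44). clock=42
Op 19: insert a.com -> 10.0.0.1 (expiry=42+10=52). clock=42
Op 20: tick 2 -> clock=44.
Op 21: tick 7 -> clock=51.
Op 22: tick 7 -> clock=58. purged={a.com}
Op 23: insert a.com -> 10.0.0.8 (expiry=58+4=62). clock=58
Op 24: tick 5 -> clock=63. purged={a.com}
Op 25: insert a.com -> 10.0.0.8 (expiry=63+3=66). clock=63
Final cache (unexpired): {a.com} -> size=1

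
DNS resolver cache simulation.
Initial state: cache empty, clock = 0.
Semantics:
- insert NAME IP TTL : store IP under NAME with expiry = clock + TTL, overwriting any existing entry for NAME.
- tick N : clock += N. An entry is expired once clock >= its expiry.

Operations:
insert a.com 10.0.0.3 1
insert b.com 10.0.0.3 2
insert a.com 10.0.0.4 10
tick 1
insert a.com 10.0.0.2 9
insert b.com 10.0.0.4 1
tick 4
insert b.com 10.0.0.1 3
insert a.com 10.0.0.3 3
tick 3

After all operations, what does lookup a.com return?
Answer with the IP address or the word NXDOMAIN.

Answer: NXDOMAIN

Derivation:
Op 1: insert a.com -> 10.0.0.3 (expiry=0+1=1). clock=0
Op 2: insert b.com -> 10.0.0.3 (expiry=0+2=2). clock=0
Op 3: insert a.com -> 10.0.0.4 (expiry=0+10=10). clock=0
Op 4: tick 1 -> clock=1.
Op 5: insert a.com -> 10.0.0.2 (expiry=1+9=10). clock=1
Op 6: insert b.com -> 10.0.0.4 (expiry=1+1=2). clock=1
Op 7: tick 4 -> clock=5. purged={b.com}
Op 8: insert b.com -> 10.0.0.1 (expiry=5+3=8). clock=5
Op 9: insert a.com -> 10.0.0.3 (expiry=5+3=8). clock=5
Op 10: tick 3 -> clock=8. purged={a.com,b.com}
lookup a.com: not in cache (expired or never inserted)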